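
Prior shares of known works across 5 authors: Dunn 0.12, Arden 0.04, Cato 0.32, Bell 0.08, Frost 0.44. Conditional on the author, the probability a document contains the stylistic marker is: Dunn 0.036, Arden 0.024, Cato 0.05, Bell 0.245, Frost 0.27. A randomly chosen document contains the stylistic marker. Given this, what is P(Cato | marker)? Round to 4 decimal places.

0.1002

Compute prior × likelihood for every hypothesis:
  Dunn: 0.12 × 0.036 = 0.00432
  Arden: 0.04 × 0.024 = 0.00096
  Cato: 0.32 × 0.05 = 0.016
  Bell: 0.08 × 0.245 = 0.0196
  Frost: 0.44 × 0.27 = 0.1188
Total = 0.15968.
P(Cato | evidence) = 0.016 / 0.15968 ≈ 0.1002.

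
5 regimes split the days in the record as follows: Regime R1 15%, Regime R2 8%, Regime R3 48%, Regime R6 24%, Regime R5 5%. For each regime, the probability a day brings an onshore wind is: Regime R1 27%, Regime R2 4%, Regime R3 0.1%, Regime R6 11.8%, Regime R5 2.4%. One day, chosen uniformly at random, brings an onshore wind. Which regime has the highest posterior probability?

Regime R1

Unnormalized posteriors (prior × likelihood):
  Regime R1: 0.15 × 0.27 = 0.0405
  Regime R2: 0.08 × 0.04 = 0.0032
  Regime R3: 0.48 × 0.001 = 0.00048
  Regime R6: 0.24 × 0.118 = 0.02832
  Regime R5: 0.05 × 0.024 = 0.0012
Total = 0.0737.
Largest term belongs to Regime R1, so Regime R1 is most probable.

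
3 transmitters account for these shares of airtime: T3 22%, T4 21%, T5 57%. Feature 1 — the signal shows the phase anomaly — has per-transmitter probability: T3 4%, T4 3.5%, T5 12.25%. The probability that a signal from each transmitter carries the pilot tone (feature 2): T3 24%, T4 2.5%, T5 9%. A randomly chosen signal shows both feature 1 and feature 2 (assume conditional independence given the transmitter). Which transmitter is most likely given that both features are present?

Compute prior × likelihood for every hypothesis:
  T3: 0.22 × 0.04 × 0.24 = 0.002112
  T4: 0.21 × 0.035 × 0.025 = 0.00018375
  T5: 0.57 × 0.1225 × 0.09 = 0.00628425
Normalizing constant = 0.00858.
Largest term belongs to T5, so T5 is most probable.

T5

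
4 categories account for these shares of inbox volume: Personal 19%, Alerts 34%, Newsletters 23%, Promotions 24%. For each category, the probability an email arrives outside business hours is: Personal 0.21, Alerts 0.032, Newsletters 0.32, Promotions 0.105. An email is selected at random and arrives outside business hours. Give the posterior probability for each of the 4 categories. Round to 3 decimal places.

Prior × likelihood for each hypothesis:
  Personal: 0.19 × 0.21 = 0.0399
  Alerts: 0.34 × 0.032 = 0.01088
  Newsletters: 0.23 × 0.32 = 0.0736
  Promotions: 0.24 × 0.105 = 0.0252
Normalizing constant = 0.14958.
P(Personal | off-hours) = 0.0399/0.14958 ≈ 0.267
P(Alerts | off-hours) = 0.01088/0.14958 ≈ 0.073
P(Newsletters | off-hours) = 0.0736/0.14958 ≈ 0.492
P(Promotions | off-hours) = 0.0252/0.14958 ≈ 0.168
(Check: 0.267+0.073+0.492+0.168 = 1.000.)

Personal 0.267, Alerts 0.073, Newsletters 0.492, Promotions 0.168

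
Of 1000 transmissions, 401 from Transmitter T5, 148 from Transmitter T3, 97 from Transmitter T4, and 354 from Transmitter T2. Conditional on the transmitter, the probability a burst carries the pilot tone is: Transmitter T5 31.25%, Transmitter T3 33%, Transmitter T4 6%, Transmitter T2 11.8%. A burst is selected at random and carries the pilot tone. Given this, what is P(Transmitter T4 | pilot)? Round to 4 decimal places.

Compute prior × likelihood for every hypothesis:
  Transmitter T5: 0.401 × 0.3125 = 0.1253125
  Transmitter T3: 0.148 × 0.33 = 0.04884
  Transmitter T4: 0.097 × 0.06 = 0.00582
  Transmitter T2: 0.354 × 0.118 = 0.041772
Sum = 0.2217445.
P(Transmitter T4 | evidence) = 0.00582 / 0.2217445 ≈ 0.0262.

0.0262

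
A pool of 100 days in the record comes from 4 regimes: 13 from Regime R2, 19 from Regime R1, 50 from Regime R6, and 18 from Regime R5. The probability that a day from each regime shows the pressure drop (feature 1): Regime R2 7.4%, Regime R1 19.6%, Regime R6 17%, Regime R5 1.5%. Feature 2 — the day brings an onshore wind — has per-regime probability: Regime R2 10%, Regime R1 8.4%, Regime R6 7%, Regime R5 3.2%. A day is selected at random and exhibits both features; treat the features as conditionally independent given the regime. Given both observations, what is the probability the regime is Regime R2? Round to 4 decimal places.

Unnormalized posteriors (prior × likelihood):
  Regime R2: 0.13 × 0.074 × 0.1 = 0.000962
  Regime R1: 0.19 × 0.196 × 0.084 = 0.00312816
  Regime R6: 0.5 × 0.17 × 0.07 = 0.00595
  Regime R5: 0.18 × 0.015 × 0.032 = 0.0000864
Sum = 0.01012656.
P(Regime R2 | evidence) = 0.000962 / 0.01012656 ≈ 0.0950.

0.0950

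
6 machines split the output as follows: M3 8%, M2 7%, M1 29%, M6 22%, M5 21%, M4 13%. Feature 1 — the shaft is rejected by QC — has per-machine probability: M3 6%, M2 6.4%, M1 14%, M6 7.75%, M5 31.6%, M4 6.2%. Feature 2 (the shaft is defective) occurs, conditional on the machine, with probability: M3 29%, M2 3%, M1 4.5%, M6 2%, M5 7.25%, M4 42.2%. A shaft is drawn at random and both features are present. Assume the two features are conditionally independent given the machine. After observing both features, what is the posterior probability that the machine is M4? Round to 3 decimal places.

By Bayes' rule, posterior ∝ prior × likelihood:
  M3: 0.08 × 0.06 × 0.29 = 0.001392
  M2: 0.07 × 0.064 × 0.03 = 0.0001344
  M1: 0.29 × 0.14 × 0.045 = 0.001827
  M6: 0.22 × 0.0775 × 0.02 = 0.000341
  M5: 0.21 × 0.316 × 0.0725 = 0.0048111
  M4: 0.13 × 0.062 × 0.422 = 0.00340132
Total = 0.01190682.
P(M4 | evidence) = 0.00340132 / 0.01190682 ≈ 0.286.

0.286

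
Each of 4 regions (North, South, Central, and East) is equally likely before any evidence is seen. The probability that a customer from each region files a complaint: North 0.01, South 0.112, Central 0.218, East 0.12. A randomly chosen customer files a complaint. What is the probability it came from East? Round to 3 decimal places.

0.261

With a uniform prior (1/4 each), posterior ∝ likelihood:
  North: 0.01
  South: 0.112
  Central: 0.218
  East: 0.12
Normalizing constant = 0.46.
P(East | evidence) = 0.12 / 0.46 ≈ 0.261.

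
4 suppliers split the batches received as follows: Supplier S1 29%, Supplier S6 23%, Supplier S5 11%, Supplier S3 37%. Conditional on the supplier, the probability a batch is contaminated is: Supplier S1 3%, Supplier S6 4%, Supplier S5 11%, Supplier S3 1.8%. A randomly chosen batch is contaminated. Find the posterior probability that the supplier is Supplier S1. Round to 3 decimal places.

By Bayes' rule, posterior ∝ prior × likelihood:
  Supplier S1: 0.29 × 0.03 = 0.0087
  Supplier S6: 0.23 × 0.04 = 0.0092
  Supplier S5: 0.11 × 0.11 = 0.0121
  Supplier S3: 0.37 × 0.018 = 0.00666
Total = 0.03666.
P(Supplier S1 | evidence) = 0.0087 / 0.03666 ≈ 0.237.

0.237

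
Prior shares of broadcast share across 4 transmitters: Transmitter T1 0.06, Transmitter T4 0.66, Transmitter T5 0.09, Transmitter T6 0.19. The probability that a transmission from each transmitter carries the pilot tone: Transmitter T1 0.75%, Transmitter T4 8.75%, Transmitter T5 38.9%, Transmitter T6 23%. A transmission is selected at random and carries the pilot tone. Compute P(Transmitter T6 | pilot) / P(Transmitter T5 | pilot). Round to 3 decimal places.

1.248

Compute prior × likelihood for every hypothesis:
  Transmitter T1: 0.06 × 0.0075 = 0.00045
  Transmitter T4: 0.66 × 0.0875 = 0.05775
  Transmitter T5: 0.09 × 0.389 = 0.03501
  Transmitter T6: 0.19 × 0.23 = 0.0437
Sum = 0.13691.
The ratio is 0.0437 / 0.03501 (the normalizer cancels) = 1.248.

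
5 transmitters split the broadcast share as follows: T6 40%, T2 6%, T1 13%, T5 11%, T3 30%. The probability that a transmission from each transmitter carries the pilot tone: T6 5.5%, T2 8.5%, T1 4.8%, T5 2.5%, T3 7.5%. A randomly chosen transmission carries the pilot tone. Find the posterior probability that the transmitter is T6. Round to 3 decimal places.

0.375

Prior × likelihood for each hypothesis:
  T6: 0.4 × 0.055 = 0.022
  T2: 0.06 × 0.085 = 0.0051
  T1: 0.13 × 0.048 = 0.00624
  T5: 0.11 × 0.025 = 0.00275
  T3: 0.3 × 0.075 = 0.0225
Normalizing constant = 0.05859.
P(T6 | evidence) = 0.022 / 0.05859 ≈ 0.375.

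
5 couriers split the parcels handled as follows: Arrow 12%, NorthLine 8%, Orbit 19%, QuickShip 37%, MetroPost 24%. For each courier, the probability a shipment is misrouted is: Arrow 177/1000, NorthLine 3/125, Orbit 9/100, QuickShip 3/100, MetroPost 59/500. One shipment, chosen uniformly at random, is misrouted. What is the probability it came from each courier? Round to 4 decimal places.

Compute prior × likelihood for every hypothesis:
  Arrow: 0.12 × 0.177 = 0.02124
  NorthLine: 0.08 × 0.024 = 0.00192
  Orbit: 0.19 × 0.09 = 0.0171
  QuickShip: 0.37 × 0.03 = 0.0111
  MetroPost: 0.24 × 0.118 = 0.02832
Total = 0.07968.
P(Arrow | misrouted) = 0.02124/0.07968 ≈ 0.2666
P(NorthLine | misrouted) = 0.00192/0.07968 ≈ 0.0241
P(Orbit | misrouted) = 0.0171/0.07968 ≈ 0.2146
P(QuickShip | misrouted) = 0.0111/0.07968 ≈ 0.1393
P(MetroPost | misrouted) = 0.02832/0.07968 ≈ 0.3554

Arrow 0.2666, NorthLine 0.0241, Orbit 0.2146, QuickShip 0.1393, MetroPost 0.3554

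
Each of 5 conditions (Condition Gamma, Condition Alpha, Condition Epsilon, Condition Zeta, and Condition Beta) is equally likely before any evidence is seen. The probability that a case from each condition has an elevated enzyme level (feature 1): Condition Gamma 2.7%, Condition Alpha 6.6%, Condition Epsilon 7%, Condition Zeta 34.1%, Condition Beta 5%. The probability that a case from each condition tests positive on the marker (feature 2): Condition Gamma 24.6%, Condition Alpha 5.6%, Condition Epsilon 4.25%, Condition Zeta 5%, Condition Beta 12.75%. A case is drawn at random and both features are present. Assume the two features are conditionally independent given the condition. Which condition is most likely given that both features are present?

Condition Zeta

Since the prior is uniform, the posterior is proportional to the likelihood:
  Condition Gamma: 0.027 × 0.246 = 0.006642
  Condition Alpha: 0.066 × 0.056 = 0.003696
  Condition Epsilon: 0.07 × 0.0425 = 0.002975
  Condition Zeta: 0.341 × 0.05 = 0.01705
  Condition Beta: 0.05 × 0.1275 = 0.006375
Total = 0.036738.
Largest term belongs to Condition Zeta, so Condition Zeta is most probable.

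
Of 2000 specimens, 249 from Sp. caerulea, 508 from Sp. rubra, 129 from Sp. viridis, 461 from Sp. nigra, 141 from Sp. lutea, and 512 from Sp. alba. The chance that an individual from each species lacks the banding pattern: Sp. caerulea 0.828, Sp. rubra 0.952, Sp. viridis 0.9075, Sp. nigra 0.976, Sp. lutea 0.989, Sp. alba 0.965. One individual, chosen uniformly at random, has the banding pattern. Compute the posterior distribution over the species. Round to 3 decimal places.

Taking complements, P(banded | each) = Sp. caerulea 0.172, Sp. rubra 0.048, Sp. viridis 0.0925, Sp. nigra 0.024, Sp. lutea 0.011, Sp. alba 0.035.
By Bayes' rule, posterior ∝ prior × likelihood:
  Sp. caerulea: 0.1245 × 0.172 = 0.021414
  Sp. rubra: 0.254 × 0.048 = 0.012192
  Sp. viridis: 0.0645 × 0.0925 = 0.00596625
  Sp. nigra: 0.2305 × 0.024 = 0.005532
  Sp. lutea: 0.0705 × 0.011 = 0.0007755
  Sp. alba: 0.256 × 0.035 = 0.00896
Total = 0.05483975.
P(Sp. caerulea | banded) = 0.021414/0.05483975 ≈ 0.390
P(Sp. rubra | banded) = 0.012192/0.05483975 ≈ 0.222
P(Sp. viridis | banded) = 0.00596625/0.05483975 ≈ 0.109
P(Sp. nigra | banded) = 0.005532/0.05483975 ≈ 0.101
P(Sp. lutea | banded) = 0.0007755/0.05483975 ≈ 0.014
P(Sp. alba | banded) = 0.00896/0.05483975 ≈ 0.163

Sp. caerulea 0.390, Sp. rubra 0.222, Sp. viridis 0.109, Sp. nigra 0.101, Sp. lutea 0.014, Sp. alba 0.163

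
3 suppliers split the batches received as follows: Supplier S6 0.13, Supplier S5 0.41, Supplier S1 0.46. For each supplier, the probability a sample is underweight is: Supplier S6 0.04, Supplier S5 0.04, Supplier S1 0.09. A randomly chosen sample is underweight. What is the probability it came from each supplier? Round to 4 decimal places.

Supplier S6 0.0825, Supplier S5 0.2603, Supplier S1 0.6571

By Bayes' rule, posterior ∝ prior × likelihood:
  Supplier S6: 0.13 × 0.04 = 0.0052
  Supplier S5: 0.41 × 0.04 = 0.0164
  Supplier S1: 0.46 × 0.09 = 0.0414
Sum = 0.063.
P(Supplier S6 | underweight) = 0.0052/0.063 ≈ 0.0825
P(Supplier S5 | underweight) = 0.0164/0.063 ≈ 0.2603
P(Supplier S1 | underweight) = 0.0414/0.063 ≈ 0.6571
(Check: 0.0825+0.2603+0.6571 = 0.9999.)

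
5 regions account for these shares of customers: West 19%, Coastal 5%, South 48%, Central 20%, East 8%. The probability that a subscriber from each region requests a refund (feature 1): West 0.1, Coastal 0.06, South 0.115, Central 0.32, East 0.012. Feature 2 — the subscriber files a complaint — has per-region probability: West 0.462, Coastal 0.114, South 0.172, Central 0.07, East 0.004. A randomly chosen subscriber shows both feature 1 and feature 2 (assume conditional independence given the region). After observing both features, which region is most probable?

South

Compute prior × likelihood for every hypothesis:
  West: 0.19 × 0.1 × 0.462 = 0.008778
  Coastal: 0.05 × 0.06 × 0.114 = 0.000342
  South: 0.48 × 0.115 × 0.172 = 0.0094944
  Central: 0.2 × 0.32 × 0.07 = 0.00448
  East: 0.08 × 0.012 × 0.004 = 0.00000384
Sum = 0.02309824.
Largest term belongs to South, so South is most probable.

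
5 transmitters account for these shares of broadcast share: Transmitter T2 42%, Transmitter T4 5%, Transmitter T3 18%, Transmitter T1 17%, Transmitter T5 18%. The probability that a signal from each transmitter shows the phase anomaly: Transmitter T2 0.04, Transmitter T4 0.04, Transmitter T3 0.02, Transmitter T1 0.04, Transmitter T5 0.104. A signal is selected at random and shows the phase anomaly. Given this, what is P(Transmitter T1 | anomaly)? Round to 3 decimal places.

0.142

By Bayes' rule, posterior ∝ prior × likelihood:
  Transmitter T2: 0.42 × 0.04 = 0.0168
  Transmitter T4: 0.05 × 0.04 = 0.002
  Transmitter T3: 0.18 × 0.02 = 0.0036
  Transmitter T1: 0.17 × 0.04 = 0.0068
  Transmitter T5: 0.18 × 0.104 = 0.01872
Normalizing constant = 0.04792.
P(Transmitter T1 | evidence) = 0.0068 / 0.04792 ≈ 0.142.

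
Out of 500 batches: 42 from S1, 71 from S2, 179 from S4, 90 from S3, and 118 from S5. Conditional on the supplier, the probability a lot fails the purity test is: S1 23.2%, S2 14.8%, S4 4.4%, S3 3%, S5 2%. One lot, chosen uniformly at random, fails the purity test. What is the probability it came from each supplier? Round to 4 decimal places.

S1 0.2936, S2 0.3166, S4 0.2373, S3 0.0814, S5 0.0711

Prior × likelihood for each hypothesis:
  S1: 0.084 × 0.232 = 0.019488
  S2: 0.142 × 0.148 = 0.021016
  S4: 0.358 × 0.044 = 0.015752
  S3: 0.18 × 0.03 = 0.0054
  S5: 0.236 × 0.02 = 0.00472
Normalizing constant = 0.066376.
P(S1 | off-spec) = 0.019488/0.066376 ≈ 0.2936
P(S2 | off-spec) = 0.021016/0.066376 ≈ 0.3166
P(S4 | off-spec) = 0.015752/0.066376 ≈ 0.2373
P(S3 | off-spec) = 0.0054/0.066376 ≈ 0.0814
P(S5 | off-spec) = 0.00472/0.066376 ≈ 0.0711
(Check: 0.2936+0.3166+0.2373+0.0814+0.0711 = 1.0000.)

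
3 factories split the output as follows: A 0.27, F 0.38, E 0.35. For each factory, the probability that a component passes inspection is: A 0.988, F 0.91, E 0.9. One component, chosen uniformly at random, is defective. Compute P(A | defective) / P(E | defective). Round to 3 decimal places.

0.093

Taking complements, P(defective | each) = A 0.012, F 0.09, E 0.1.
Prior × likelihood for each hypothesis:
  A: 0.27 × 0.012 = 0.00324
  F: 0.38 × 0.09 = 0.0342
  E: 0.35 × 0.1 = 0.035
Total = 0.07244.
The ratio is 0.00324 / 0.035 (the normalizer cancels) = 0.093.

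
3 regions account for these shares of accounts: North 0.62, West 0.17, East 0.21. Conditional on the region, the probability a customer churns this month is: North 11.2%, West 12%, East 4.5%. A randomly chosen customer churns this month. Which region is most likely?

By Bayes' rule, posterior ∝ prior × likelihood:
  North: 0.62 × 0.112 = 0.06944
  West: 0.17 × 0.12 = 0.0204
  East: 0.21 × 0.045 = 0.00945
Sum = 0.09929.
Largest term belongs to North, so North is most probable.

North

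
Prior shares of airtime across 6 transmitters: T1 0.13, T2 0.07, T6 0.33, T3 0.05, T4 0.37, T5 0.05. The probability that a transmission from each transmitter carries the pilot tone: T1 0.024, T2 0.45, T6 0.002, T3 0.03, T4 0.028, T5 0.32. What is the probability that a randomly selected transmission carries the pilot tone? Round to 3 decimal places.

0.063

Prior × likelihood for each hypothesis:
  T1: 0.13 × 0.024 = 0.00312
  T2: 0.07 × 0.45 = 0.0315
  T6: 0.33 × 0.002 = 0.00066
  T3: 0.05 × 0.03 = 0.0015
  T4: 0.37 × 0.028 = 0.01036
  T5: 0.05 × 0.32 = 0.016
P(pilot) = 0.00312 + 0.0315 + 0.00066 + 0.0015 + 0.01036 + 0.016 = 0.06314 → 0.063.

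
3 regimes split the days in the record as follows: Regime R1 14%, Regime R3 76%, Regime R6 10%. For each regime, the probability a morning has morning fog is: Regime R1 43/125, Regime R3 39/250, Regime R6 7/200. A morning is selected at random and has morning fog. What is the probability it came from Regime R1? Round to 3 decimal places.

Unnormalized posteriors (prior × likelihood):
  Regime R1: 0.14 × 0.344 = 0.04816
  Regime R3: 0.76 × 0.156 = 0.11856
  Regime R6: 0.1 × 0.035 = 0.0035
Total = 0.17022.
P(Regime R1 | evidence) = 0.04816 / 0.17022 ≈ 0.283.

0.283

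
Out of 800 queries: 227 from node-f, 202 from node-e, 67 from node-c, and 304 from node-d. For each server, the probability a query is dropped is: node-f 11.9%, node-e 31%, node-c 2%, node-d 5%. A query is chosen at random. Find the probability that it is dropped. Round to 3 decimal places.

0.133

Unnormalized posteriors (prior × likelihood):
  node-f: 0.28375 × 0.119 = 0.03376625
  node-e: 0.2525 × 0.31 = 0.078275
  node-c: 0.08375 × 0.02 = 0.001675
  node-d: 0.38 × 0.05 = 0.019
P(dropped) = 0.03376625 + 0.078275 + 0.001675 + 0.019 = 0.13271625 → 0.133.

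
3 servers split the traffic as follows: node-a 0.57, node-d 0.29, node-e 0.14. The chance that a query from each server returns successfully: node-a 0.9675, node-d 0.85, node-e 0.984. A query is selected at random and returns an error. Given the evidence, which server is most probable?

node-d

Taking complements, P(error | each) = node-a 0.0325, node-d 0.15, node-e 0.016.
Unnormalized posteriors (prior × likelihood):
  node-a: 0.57 × 0.0325 = 0.018525
  node-d: 0.29 × 0.15 = 0.0435
  node-e: 0.14 × 0.016 = 0.00224
Normalizing constant = 0.064265.
Largest term belongs to node-d, so node-d is most probable.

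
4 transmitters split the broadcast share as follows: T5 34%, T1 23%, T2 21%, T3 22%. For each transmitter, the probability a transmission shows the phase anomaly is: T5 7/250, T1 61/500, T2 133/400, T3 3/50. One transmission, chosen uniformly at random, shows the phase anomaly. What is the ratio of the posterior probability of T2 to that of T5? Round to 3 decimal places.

7.335

By Bayes' rule, posterior ∝ prior × likelihood:
  T5: 0.34 × 0.028 = 0.00952
  T1: 0.23 × 0.122 = 0.02806
  T2: 0.21 × 0.3325 = 0.069825
  T3: 0.22 × 0.06 = 0.0132
Total = 0.120605.
The ratio is 0.069825 / 0.00952 (the normalizer cancels) = 7.335.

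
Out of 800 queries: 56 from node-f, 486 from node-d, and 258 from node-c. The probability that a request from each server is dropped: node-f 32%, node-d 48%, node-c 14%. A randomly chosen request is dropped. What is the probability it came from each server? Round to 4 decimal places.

node-f 0.0624, node-d 0.8119, node-c 0.1257

By Bayes' rule, posterior ∝ prior × likelihood:
  node-f: 0.07 × 0.32 = 0.0224
  node-d: 0.6075 × 0.48 = 0.2916
  node-c: 0.3225 × 0.14 = 0.04515
Total = 0.35915.
P(node-f | dropped) = 0.0224/0.35915 ≈ 0.0624
P(node-d | dropped) = 0.2916/0.35915 ≈ 0.8119
P(node-c | dropped) = 0.04515/0.35915 ≈ 0.1257
(Check: 0.0624+0.8119+0.1257 = 1.0000.)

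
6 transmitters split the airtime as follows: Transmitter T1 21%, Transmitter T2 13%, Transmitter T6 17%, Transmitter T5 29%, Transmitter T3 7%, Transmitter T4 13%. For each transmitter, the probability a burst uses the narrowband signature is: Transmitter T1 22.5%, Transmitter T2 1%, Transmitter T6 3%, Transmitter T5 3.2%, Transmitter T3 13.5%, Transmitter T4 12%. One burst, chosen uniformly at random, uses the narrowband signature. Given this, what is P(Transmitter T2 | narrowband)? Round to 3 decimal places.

0.015

Compute prior × likelihood for every hypothesis:
  Transmitter T1: 0.21 × 0.225 = 0.04725
  Transmitter T2: 0.13 × 0.01 = 0.0013
  Transmitter T6: 0.17 × 0.03 = 0.0051
  Transmitter T5: 0.29 × 0.032 = 0.00928
  Transmitter T3: 0.07 × 0.135 = 0.00945
  Transmitter T4: 0.13 × 0.12 = 0.0156
Sum = 0.08798.
P(Transmitter T2 | evidence) = 0.0013 / 0.08798 ≈ 0.015.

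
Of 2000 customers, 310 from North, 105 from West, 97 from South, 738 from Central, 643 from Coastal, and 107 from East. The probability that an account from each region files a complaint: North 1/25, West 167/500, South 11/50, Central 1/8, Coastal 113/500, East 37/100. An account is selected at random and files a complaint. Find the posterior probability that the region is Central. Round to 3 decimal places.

0.267

By Bayes' rule, posterior ∝ prior × likelihood:
  North: 0.155 × 0.04 = 0.0062
  West: 0.0525 × 0.334 = 0.017535
  South: 0.0485 × 0.22 = 0.01067
  Central: 0.369 × 0.125 = 0.046125
  Coastal: 0.3215 × 0.226 = 0.072659
  East: 0.0535 × 0.37 = 0.019795
Sum = 0.172984.
P(Central | evidence) = 0.046125 / 0.172984 ≈ 0.267.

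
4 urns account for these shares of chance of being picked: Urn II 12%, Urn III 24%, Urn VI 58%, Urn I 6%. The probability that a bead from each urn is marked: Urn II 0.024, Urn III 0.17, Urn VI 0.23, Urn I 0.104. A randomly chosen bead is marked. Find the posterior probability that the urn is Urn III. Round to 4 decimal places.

0.2226

Prior × likelihood for each hypothesis:
  Urn II: 0.12 × 0.024 = 0.00288
  Urn III: 0.24 × 0.17 = 0.0408
  Urn VI: 0.58 × 0.23 = 0.1334
  Urn I: 0.06 × 0.104 = 0.00624
Sum = 0.18332.
P(Urn III | evidence) = 0.0408 / 0.18332 ≈ 0.2226.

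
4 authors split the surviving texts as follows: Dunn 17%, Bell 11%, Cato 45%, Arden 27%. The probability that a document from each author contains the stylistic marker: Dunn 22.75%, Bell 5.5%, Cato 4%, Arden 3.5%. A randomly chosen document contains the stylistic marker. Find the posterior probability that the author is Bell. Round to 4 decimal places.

0.0838

Prior × likelihood for each hypothesis:
  Dunn: 0.17 × 0.2275 = 0.038675
  Bell: 0.11 × 0.055 = 0.00605
  Cato: 0.45 × 0.04 = 0.018
  Arden: 0.27 × 0.035 = 0.00945
Total = 0.072175.
P(Bell | evidence) = 0.00605 / 0.072175 ≈ 0.0838.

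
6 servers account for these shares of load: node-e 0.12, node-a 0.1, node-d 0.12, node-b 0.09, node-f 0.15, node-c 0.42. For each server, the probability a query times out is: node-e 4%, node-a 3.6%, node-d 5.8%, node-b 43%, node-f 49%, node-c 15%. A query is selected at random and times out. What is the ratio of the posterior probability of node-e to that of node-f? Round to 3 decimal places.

0.065

Compute prior × likelihood for every hypothesis:
  node-e: 0.12 × 0.04 = 0.0048
  node-a: 0.1 × 0.036 = 0.0036
  node-d: 0.12 × 0.058 = 0.00696
  node-b: 0.09 × 0.43 = 0.0387
  node-f: 0.15 × 0.49 = 0.0735
  node-c: 0.42 × 0.15 = 0.063
Normalizing constant = 0.19056.
The ratio is 0.0048 / 0.0735 (the normalizer cancels) = 0.065.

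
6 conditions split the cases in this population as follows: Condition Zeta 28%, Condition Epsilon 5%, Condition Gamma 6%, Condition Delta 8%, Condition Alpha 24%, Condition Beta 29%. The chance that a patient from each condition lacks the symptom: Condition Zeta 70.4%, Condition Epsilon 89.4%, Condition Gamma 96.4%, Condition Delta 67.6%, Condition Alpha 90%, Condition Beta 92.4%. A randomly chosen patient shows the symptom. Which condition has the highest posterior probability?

Taking complements, P(symptomatic | each) = Condition Zeta 0.296, Condition Epsilon 0.106, Condition Gamma 0.036, Condition Delta 0.324, Condition Alpha 0.1, Condition Beta 0.076.
By Bayes' rule, posterior ∝ prior × likelihood:
  Condition Zeta: 0.28 × 0.296 = 0.08288
  Condition Epsilon: 0.05 × 0.106 = 0.0053
  Condition Gamma: 0.06 × 0.036 = 0.00216
  Condition Delta: 0.08 × 0.324 = 0.02592
  Condition Alpha: 0.24 × 0.1 = 0.024
  Condition Beta: 0.29 × 0.076 = 0.02204
Sum = 0.1623.
Largest term belongs to Condition Zeta, so Condition Zeta is most probable.

Condition Zeta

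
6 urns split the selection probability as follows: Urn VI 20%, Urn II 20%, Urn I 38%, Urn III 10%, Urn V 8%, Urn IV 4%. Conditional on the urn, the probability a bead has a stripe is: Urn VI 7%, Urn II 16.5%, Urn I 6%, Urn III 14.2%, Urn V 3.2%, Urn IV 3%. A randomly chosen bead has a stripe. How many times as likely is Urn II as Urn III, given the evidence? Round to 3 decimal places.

2.324

Compute prior × likelihood for every hypothesis:
  Urn VI: 0.2 × 0.07 = 0.014
  Urn II: 0.2 × 0.165 = 0.033
  Urn I: 0.38 × 0.06 = 0.0228
  Urn III: 0.1 × 0.142 = 0.0142
  Urn V: 0.08 × 0.032 = 0.00256
  Urn IV: 0.04 × 0.03 = 0.0012
Sum = 0.08776.
The ratio is 0.033 / 0.0142 (the normalizer cancels) = 2.324.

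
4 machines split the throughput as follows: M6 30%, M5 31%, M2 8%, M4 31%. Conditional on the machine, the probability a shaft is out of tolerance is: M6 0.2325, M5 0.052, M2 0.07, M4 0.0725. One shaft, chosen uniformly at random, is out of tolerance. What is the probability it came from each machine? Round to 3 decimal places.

Unnormalized posteriors (prior × likelihood):
  M6: 0.3 × 0.2325 = 0.06975
  M5: 0.31 × 0.052 = 0.01612
  M2: 0.08 × 0.07 = 0.0056
  M4: 0.31 × 0.0725 = 0.022475
Total = 0.113945.
P(M6 | oversize) = 0.06975/0.113945 ≈ 0.612
P(M5 | oversize) = 0.01612/0.113945 ≈ 0.141
P(M2 | oversize) = 0.0056/0.113945 ≈ 0.049
P(M4 | oversize) = 0.022475/0.113945 ≈ 0.197

M6 0.612, M5 0.141, M2 0.049, M4 0.197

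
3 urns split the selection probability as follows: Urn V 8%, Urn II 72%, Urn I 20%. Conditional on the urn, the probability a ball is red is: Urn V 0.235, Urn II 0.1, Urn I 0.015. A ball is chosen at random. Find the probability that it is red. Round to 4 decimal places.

Prior × likelihood for each hypothesis:
  Urn V: 0.08 × 0.235 = 0.0188
  Urn II: 0.72 × 0.1 = 0.072
  Urn I: 0.2 × 0.015 = 0.003
P(red) = 0.0188 + 0.072 + 0.003 = 0.0938 → 0.0938.

0.0938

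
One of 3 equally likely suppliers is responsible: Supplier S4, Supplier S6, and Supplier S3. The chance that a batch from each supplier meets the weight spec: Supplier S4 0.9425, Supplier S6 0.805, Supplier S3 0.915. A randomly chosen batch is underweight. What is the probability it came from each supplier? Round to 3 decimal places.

Supplier S4 0.170, Supplier S6 0.578, Supplier S3 0.252

Taking complements, P(underweight | each) = Supplier S4 0.0575, Supplier S6 0.195, Supplier S3 0.085.
With a uniform prior (1/3 each), posterior ∝ likelihood:
  Supplier S4: 0.0575
  Supplier S6: 0.195
  Supplier S3: 0.085
Sum = 0.3375.
P(Supplier S4 | underweight) = 0.0575/0.3375 ≈ 0.170
P(Supplier S6 | underweight) = 0.195/0.3375 ≈ 0.578
P(Supplier S3 | underweight) = 0.085/0.3375 ≈ 0.252
(Check: 0.170+0.578+0.252 = 1.000.)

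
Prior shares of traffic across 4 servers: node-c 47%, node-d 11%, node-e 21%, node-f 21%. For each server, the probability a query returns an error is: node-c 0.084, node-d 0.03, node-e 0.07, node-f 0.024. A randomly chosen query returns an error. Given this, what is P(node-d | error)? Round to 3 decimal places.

Compute prior × likelihood for every hypothesis:
  node-c: 0.47 × 0.084 = 0.03948
  node-d: 0.11 × 0.03 = 0.0033
  node-e: 0.21 × 0.07 = 0.0147
  node-f: 0.21 × 0.024 = 0.00504
Total = 0.06252.
P(node-d | evidence) = 0.0033 / 0.06252 ≈ 0.053.

0.053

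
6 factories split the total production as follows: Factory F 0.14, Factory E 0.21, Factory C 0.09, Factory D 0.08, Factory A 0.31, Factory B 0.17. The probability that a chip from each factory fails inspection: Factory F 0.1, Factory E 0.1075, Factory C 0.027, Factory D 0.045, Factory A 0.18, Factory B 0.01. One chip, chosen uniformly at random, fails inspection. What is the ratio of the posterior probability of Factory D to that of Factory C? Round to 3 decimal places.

By Bayes' rule, posterior ∝ prior × likelihood:
  Factory F: 0.14 × 0.1 = 0.014
  Factory E: 0.21 × 0.1075 = 0.022575
  Factory C: 0.09 × 0.027 = 0.00243
  Factory D: 0.08 × 0.045 = 0.0036
  Factory A: 0.31 × 0.18 = 0.0558
  Factory B: 0.17 × 0.01 = 0.0017
Normalizing constant = 0.100105.
The ratio is 0.0036 / 0.00243 (the normalizer cancels) = 1.481.

1.481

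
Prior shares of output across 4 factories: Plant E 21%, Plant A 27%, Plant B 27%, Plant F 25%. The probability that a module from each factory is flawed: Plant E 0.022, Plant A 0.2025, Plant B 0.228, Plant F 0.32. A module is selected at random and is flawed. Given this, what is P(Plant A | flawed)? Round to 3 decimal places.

0.272

Unnormalized posteriors (prior × likelihood):
  Plant E: 0.21 × 0.022 = 0.00462
  Plant A: 0.27 × 0.2025 = 0.054675
  Plant B: 0.27 × 0.228 = 0.06156
  Plant F: 0.25 × 0.32 = 0.08
Normalizing constant = 0.200855.
P(Plant A | evidence) = 0.054675 / 0.200855 ≈ 0.272.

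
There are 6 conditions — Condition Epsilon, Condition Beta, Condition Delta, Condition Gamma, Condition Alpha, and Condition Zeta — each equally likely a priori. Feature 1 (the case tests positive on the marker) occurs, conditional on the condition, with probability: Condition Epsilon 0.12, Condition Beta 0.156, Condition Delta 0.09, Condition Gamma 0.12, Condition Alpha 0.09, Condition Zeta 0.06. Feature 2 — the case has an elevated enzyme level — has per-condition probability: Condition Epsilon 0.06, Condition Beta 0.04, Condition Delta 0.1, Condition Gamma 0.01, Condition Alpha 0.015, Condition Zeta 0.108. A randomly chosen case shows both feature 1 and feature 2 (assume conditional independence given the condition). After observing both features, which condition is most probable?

Since the prior is uniform, the posterior is proportional to the likelihood:
  Condition Epsilon: 0.12 × 0.06 = 0.0072
  Condition Beta: 0.156 × 0.04 = 0.00624
  Condition Delta: 0.09 × 0.1 = 0.009
  Condition Gamma: 0.12 × 0.01 = 0.0012
  Condition Alpha: 0.09 × 0.015 = 0.00135
  Condition Zeta: 0.06 × 0.108 = 0.00648
Total = 0.03147.
Largest term belongs to Condition Delta, so Condition Delta is most probable.

Condition Delta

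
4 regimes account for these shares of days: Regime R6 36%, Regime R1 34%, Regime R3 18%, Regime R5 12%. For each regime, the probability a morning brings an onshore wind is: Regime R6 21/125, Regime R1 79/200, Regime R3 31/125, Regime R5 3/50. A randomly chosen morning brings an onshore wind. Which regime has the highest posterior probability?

Unnormalized posteriors (prior × likelihood):
  Regime R6: 0.36 × 0.168 = 0.06048
  Regime R1: 0.34 × 0.395 = 0.1343
  Regime R3: 0.18 × 0.248 = 0.04464
  Regime R5: 0.12 × 0.06 = 0.0072
Sum = 0.24662.
Largest term belongs to Regime R1, so Regime R1 is most probable.

Regime R1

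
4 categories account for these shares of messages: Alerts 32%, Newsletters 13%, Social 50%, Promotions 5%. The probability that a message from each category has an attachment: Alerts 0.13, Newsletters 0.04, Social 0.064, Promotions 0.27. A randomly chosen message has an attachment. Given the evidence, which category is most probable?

Alerts

By Bayes' rule, posterior ∝ prior × likelihood:
  Alerts: 0.32 × 0.13 = 0.0416
  Newsletters: 0.13 × 0.04 = 0.0052
  Social: 0.5 × 0.064 = 0.032
  Promotions: 0.05 × 0.27 = 0.0135
Normalizing constant = 0.0923.
Largest term belongs to Alerts, so Alerts is most probable.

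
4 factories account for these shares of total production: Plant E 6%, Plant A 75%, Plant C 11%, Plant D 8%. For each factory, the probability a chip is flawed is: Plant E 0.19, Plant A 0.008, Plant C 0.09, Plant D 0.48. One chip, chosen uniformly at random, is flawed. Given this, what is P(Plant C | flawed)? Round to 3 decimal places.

By Bayes' rule, posterior ∝ prior × likelihood:
  Plant E: 0.06 × 0.19 = 0.0114
  Plant A: 0.75 × 0.008 = 0.006
  Plant C: 0.11 × 0.09 = 0.0099
  Plant D: 0.08 × 0.48 = 0.0384
Sum = 0.0657.
P(Plant C | evidence) = 0.0099 / 0.0657 ≈ 0.151.

0.151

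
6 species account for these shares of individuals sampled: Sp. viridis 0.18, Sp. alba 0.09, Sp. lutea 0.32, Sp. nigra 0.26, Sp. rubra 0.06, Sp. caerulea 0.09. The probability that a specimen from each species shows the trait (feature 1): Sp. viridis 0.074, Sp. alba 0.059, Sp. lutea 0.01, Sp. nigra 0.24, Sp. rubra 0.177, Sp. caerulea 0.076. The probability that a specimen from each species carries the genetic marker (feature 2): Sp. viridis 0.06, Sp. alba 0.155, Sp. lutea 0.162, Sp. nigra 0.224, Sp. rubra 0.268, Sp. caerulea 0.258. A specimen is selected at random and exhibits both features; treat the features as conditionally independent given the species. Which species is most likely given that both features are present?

Unnormalized posteriors (prior × likelihood):
  Sp. viridis: 0.18 × 0.074 × 0.06 = 0.0007992
  Sp. alba: 0.09 × 0.059 × 0.155 = 0.00082305
  Sp. lutea: 0.32 × 0.01 × 0.162 = 0.0005184
  Sp. nigra: 0.26 × 0.24 × 0.224 = 0.0139776
  Sp. rubra: 0.06 × 0.177 × 0.268 = 0.00284616
  Sp. caerulea: 0.09 × 0.076 × 0.258 = 0.00176472
Total = 0.02072913.
Largest term belongs to Sp. nigra, so Sp. nigra is most probable.

Sp. nigra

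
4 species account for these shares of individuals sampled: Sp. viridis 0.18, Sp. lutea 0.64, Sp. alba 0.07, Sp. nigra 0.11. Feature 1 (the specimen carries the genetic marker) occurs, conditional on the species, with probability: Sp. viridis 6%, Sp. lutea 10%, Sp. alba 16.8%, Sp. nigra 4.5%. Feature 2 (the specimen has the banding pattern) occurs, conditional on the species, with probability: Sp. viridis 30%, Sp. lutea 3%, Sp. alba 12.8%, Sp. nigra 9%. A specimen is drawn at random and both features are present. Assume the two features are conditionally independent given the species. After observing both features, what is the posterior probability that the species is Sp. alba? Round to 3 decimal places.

Unnormalized posteriors (prior × likelihood):
  Sp. viridis: 0.18 × 0.06 × 0.3 = 0.00324
  Sp. lutea: 0.64 × 0.1 × 0.03 = 0.00192
  Sp. alba: 0.07 × 0.168 × 0.128 = 0.00150528
  Sp. nigra: 0.11 × 0.045 × 0.09 = 0.0004455
Sum = 0.00711078.
P(Sp. alba | evidence) = 0.00150528 / 0.00711078 ≈ 0.212.

0.212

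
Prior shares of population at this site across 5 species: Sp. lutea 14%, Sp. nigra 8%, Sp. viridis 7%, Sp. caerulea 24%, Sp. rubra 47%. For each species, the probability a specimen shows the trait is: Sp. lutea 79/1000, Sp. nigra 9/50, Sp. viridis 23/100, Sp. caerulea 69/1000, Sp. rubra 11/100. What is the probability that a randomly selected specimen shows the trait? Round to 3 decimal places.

Prior × likelihood for each hypothesis:
  Sp. lutea: 0.14 × 0.079 = 0.01106
  Sp. nigra: 0.08 × 0.18 = 0.0144
  Sp. viridis: 0.07 × 0.23 = 0.0161
  Sp. caerulea: 0.24 × 0.069 = 0.01656
  Sp. rubra: 0.47 × 0.11 = 0.0517
P(trait) = 0.01106 + 0.0144 + 0.0161 + 0.01656 + 0.0517 = 0.10982 → 0.110.

0.110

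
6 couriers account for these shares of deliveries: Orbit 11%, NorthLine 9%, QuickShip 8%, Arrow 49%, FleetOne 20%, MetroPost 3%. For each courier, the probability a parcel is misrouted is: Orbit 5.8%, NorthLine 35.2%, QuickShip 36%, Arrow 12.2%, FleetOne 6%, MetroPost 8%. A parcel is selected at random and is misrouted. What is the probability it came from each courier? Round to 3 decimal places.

Unnormalized posteriors (prior × likelihood):
  Orbit: 0.11 × 0.058 = 0.00638
  NorthLine: 0.09 × 0.352 = 0.03168
  QuickShip: 0.08 × 0.36 = 0.0288
  Arrow: 0.49 × 0.122 = 0.05978
  FleetOne: 0.2 × 0.06 = 0.012
  MetroPost: 0.03 × 0.08 = 0.0024
Sum = 0.14104.
P(Orbit | misrouted) = 0.00638/0.14104 ≈ 0.045
P(NorthLine | misrouted) = 0.03168/0.14104 ≈ 0.225
P(QuickShip | misrouted) = 0.0288/0.14104 ≈ 0.204
P(Arrow | misrouted) = 0.05978/0.14104 ≈ 0.424
P(FleetOne | misrouted) = 0.012/0.14104 ≈ 0.085
P(MetroPost | misrouted) = 0.0024/0.14104 ≈ 0.017

Orbit 0.045, NorthLine 0.225, QuickShip 0.204, Arrow 0.424, FleetOne 0.085, MetroPost 0.017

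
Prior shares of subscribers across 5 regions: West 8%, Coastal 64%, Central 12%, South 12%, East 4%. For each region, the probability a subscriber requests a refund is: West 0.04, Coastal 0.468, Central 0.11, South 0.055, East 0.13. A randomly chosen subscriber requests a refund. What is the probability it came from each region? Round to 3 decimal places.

West 0.010, Coastal 0.914, Central 0.040, South 0.020, East 0.016

By Bayes' rule, posterior ∝ prior × likelihood:
  West: 0.08 × 0.04 = 0.0032
  Coastal: 0.64 × 0.468 = 0.29952
  Central: 0.12 × 0.11 = 0.0132
  South: 0.12 × 0.055 = 0.0066
  East: 0.04 × 0.13 = 0.0052
Normalizing constant = 0.32772.
P(West | refund) = 0.0032/0.32772 ≈ 0.010
P(Coastal | refund) = 0.29952/0.32772 ≈ 0.914
P(Central | refund) = 0.0132/0.32772 ≈ 0.040
P(South | refund) = 0.0066/0.32772 ≈ 0.020
P(East | refund) = 0.0052/0.32772 ≈ 0.016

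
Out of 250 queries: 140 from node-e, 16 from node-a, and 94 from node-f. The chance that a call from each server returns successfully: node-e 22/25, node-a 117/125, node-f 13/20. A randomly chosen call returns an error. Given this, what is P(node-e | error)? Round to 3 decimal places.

Taking complements, P(error | each) = node-e 0.12, node-a 0.064, node-f 0.35.
Compute prior × likelihood for every hypothesis:
  node-e: 0.56 × 0.12 = 0.0672
  node-a: 0.064 × 0.064 = 0.004096
  node-f: 0.376 × 0.35 = 0.1316
Sum = 0.202896.
P(node-e | evidence) = 0.0672 / 0.202896 ≈ 0.331.

0.331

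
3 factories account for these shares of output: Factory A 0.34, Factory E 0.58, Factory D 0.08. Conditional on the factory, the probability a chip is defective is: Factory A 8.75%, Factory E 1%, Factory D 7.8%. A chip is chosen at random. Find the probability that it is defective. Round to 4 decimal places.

0.0418

Prior × likelihood for each hypothesis:
  Factory A: 0.34 × 0.0875 = 0.02975
  Factory E: 0.58 × 0.01 = 0.0058
  Factory D: 0.08 × 0.078 = 0.00624
P(defective) = 0.02975 + 0.0058 + 0.00624 = 0.04179 → 0.0418.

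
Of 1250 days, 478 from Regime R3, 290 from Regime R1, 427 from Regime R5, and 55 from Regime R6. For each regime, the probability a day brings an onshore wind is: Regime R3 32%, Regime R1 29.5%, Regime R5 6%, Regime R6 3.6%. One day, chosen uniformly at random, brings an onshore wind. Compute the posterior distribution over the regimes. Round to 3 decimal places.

By Bayes' rule, posterior ∝ prior × likelihood:
  Regime R3: 0.3824 × 0.32 = 0.122368
  Regime R1: 0.232 × 0.295 = 0.06844
  Regime R5: 0.3416 × 0.06 = 0.020496
  Regime R6: 0.044 × 0.036 = 0.001584
Normalizing constant = 0.212888.
P(Regime R3 | onshore) = 0.122368/0.212888 ≈ 0.575
P(Regime R1 | onshore) = 0.06844/0.212888 ≈ 0.321
P(Regime R5 | onshore) = 0.020496/0.212888 ≈ 0.096
P(Regime R6 | onshore) = 0.001584/0.212888 ≈ 0.007

Regime R3 0.575, Regime R1 0.321, Regime R5 0.096, Regime R6 0.007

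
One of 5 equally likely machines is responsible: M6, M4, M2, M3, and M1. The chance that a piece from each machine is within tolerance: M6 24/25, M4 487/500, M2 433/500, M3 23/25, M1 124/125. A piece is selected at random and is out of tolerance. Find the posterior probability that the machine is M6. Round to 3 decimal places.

0.139

Taking complements, P(oversize | each) = M6 0.04, M4 0.026, M2 0.134, M3 0.08, M1 0.008.
With a uniform prior (1/5 each), posterior ∝ likelihood:
  M6: 0.04
  M4: 0.026
  M2: 0.134
  M3: 0.08
  M1: 0.008
Normalizing constant = 0.288.
P(M6 | evidence) = 0.04 / 0.288 ≈ 0.139.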